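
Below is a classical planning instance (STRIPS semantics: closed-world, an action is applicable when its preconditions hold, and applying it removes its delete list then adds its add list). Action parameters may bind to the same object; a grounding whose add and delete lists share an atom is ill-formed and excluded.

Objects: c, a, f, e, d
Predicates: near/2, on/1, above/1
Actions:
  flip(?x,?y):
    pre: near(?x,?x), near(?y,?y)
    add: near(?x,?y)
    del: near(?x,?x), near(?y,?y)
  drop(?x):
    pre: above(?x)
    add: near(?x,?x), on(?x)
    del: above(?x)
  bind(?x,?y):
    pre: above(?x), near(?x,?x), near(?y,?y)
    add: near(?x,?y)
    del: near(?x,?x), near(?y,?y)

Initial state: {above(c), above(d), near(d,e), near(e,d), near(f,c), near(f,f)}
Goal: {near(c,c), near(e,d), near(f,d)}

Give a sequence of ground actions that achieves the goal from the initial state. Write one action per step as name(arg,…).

drop(c); drop(d); flip(f,d)

1. drop(c)  →  {above(d), near(c,c), near(d,e), near(e,d), near(f,c), near(f,f), on(c)}
2. drop(d)  →  {near(c,c), near(d,d), near(d,e), near(e,d), near(f,c), near(f,f), on(c), on(d)}
3. flip(f,d)  →  {near(c,c), near(d,e), near(e,d), near(f,c), near(f,d), on(c), on(d)}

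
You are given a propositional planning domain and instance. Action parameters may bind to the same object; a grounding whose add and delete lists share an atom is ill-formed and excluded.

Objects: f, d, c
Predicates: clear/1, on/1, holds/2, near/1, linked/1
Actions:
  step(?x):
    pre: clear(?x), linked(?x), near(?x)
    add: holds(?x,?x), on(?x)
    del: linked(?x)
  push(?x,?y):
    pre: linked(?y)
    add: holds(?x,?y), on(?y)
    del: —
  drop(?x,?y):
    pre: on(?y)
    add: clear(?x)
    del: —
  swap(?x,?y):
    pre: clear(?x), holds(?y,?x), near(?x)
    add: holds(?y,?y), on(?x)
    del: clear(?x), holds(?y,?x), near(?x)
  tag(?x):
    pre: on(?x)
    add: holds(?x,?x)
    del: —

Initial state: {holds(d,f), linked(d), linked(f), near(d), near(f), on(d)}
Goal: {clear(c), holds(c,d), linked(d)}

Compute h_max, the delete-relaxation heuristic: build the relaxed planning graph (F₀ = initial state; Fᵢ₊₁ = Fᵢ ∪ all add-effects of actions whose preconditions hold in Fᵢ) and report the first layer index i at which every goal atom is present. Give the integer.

F0 = init (6 atoms)
F1 = F0 ∪ {clear(c), clear(d), clear(f), holds(c,d), holds(c,f), holds(d,d), holds(f,d), holds(f,f), on(f)}  (15 atoms)
goal ⊆ F1  ⇒  h_max = 1

1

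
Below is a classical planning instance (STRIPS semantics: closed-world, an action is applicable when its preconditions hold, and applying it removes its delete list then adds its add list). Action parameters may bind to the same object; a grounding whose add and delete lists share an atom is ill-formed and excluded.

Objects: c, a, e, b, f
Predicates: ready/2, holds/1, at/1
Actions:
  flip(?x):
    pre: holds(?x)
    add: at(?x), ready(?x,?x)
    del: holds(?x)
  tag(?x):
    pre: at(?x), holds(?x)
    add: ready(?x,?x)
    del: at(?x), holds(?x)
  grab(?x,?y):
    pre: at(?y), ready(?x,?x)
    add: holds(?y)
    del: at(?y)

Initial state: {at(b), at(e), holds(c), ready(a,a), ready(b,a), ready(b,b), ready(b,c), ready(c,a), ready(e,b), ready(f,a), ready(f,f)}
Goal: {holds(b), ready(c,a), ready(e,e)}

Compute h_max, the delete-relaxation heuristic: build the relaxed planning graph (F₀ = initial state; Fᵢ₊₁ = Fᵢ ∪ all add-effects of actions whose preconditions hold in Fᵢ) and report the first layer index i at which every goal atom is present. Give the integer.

F0 = init (11 atoms)
F1 = F0 ∪ {at(c), holds(b), holds(e), ready(c,c)}  (15 atoms)
F2 = F1 ∪ {ready(e,e)}  (16 atoms)
goal ⊆ F2  ⇒  h_max = 2

2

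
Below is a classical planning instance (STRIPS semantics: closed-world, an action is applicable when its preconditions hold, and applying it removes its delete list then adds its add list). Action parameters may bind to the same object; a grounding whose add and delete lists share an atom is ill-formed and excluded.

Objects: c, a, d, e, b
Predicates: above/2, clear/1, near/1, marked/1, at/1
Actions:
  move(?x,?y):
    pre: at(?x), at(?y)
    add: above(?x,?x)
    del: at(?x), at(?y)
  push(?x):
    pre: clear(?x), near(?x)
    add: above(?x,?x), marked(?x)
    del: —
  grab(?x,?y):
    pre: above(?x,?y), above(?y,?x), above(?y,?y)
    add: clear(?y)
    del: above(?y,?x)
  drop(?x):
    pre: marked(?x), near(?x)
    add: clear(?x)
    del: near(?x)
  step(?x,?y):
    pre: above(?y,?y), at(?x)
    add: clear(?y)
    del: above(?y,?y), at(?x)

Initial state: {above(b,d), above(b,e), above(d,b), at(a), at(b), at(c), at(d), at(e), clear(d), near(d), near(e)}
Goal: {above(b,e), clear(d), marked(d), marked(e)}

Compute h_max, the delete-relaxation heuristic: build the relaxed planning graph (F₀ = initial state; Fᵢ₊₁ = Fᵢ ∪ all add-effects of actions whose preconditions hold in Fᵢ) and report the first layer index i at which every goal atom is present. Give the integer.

F0 = init (11 atoms)
F1 = F0 ∪ {above(a,a), above(b,b), above(c,c), above(d,d), above(e,e), marked(d)}  (17 atoms)
F2 = F1 ∪ {clear(a), clear(b), clear(c), clear(e)}  (21 atoms)
F3 = F2 ∪ {marked(e)}  (22 atoms)
goal ⊆ F3  ⇒  h_max = 3

3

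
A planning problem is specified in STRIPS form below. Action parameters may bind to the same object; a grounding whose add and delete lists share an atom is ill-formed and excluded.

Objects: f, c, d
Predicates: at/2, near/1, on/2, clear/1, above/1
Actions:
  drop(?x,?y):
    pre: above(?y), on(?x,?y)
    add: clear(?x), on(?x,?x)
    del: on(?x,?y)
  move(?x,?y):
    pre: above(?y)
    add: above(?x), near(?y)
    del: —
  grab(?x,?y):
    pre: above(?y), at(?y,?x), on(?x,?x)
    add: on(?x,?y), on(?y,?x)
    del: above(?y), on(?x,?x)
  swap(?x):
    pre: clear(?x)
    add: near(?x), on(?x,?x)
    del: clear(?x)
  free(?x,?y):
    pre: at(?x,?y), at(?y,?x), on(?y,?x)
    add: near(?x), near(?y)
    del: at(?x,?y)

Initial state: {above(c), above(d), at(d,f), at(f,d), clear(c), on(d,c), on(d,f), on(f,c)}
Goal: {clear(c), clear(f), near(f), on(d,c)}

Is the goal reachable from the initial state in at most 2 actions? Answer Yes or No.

1. drop(f,c)  →  {above(c), above(d), at(d,f), at(f,d), clear(c), clear(f), on(d,c), on(d,f), on(f,f)}
2. free(f,d)  →  {above(c), above(d), at(d,f), clear(c), clear(f), near(d), near(f), on(d,c), on(d,f), on(f,f)}
optimal plan length = 2; 2 ≤ 2

Yes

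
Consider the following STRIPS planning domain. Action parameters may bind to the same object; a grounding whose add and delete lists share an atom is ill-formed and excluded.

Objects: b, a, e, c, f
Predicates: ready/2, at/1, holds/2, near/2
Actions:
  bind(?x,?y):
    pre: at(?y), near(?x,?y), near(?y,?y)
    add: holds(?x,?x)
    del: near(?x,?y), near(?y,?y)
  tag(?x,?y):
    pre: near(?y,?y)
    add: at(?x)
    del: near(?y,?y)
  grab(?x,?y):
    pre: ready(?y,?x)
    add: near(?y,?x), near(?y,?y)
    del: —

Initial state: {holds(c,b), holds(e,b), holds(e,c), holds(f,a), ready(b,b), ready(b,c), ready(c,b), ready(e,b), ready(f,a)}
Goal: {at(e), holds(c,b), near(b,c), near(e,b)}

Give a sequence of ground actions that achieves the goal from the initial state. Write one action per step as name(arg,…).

1. grab(b,e)  →  {holds(c,b), holds(e,b), holds(e,c), holds(f,a), near(e,b), near(e,e), ready(b,b), ready(b,c), ready(c,b), ready(e,b), ready(f,a)}
2. tag(e,e)  →  {at(e), holds(c,b), holds(e,b), holds(e,c), holds(f,a), near(e,b), ready(b,b), ready(b,c), ready(c,b), ready(e,b), ready(f,a)}
3. grab(c,b)  →  {at(e), holds(c,b), holds(e,b), holds(e,c), holds(f,a), near(b,b), near(b,c), near(e,b), ready(b,b), ready(b,c), ready(c,b), ready(e,b), ready(f,a)}

grab(b,e); tag(e,e); grab(c,b)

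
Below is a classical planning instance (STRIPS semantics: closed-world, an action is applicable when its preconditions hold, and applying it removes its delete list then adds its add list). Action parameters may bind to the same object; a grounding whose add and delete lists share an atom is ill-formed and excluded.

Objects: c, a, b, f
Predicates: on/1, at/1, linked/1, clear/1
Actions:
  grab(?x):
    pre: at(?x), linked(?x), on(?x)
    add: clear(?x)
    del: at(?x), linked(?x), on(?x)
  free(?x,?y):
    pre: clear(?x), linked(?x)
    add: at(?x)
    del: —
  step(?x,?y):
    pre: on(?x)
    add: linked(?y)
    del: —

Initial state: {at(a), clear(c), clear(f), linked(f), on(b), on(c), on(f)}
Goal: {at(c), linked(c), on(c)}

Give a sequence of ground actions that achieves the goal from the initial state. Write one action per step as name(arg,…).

1. step(c,c)  →  {at(a), clear(c), clear(f), linked(c), linked(f), on(b), on(c), on(f)}
2. free(c,c)  →  {at(a), at(c), clear(c), clear(f), linked(c), linked(f), on(b), on(c), on(f)}

step(c,c); free(c,c)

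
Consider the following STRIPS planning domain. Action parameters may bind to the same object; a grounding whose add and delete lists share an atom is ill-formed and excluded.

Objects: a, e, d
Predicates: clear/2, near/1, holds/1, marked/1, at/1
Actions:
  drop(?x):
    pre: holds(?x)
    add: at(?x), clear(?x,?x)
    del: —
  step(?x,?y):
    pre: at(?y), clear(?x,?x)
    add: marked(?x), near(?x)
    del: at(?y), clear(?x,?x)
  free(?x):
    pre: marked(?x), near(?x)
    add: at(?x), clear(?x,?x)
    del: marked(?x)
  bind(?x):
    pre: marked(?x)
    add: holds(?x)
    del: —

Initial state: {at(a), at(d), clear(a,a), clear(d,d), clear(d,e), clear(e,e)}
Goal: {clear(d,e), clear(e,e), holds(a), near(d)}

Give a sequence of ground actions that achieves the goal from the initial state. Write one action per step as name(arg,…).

step(a,a); step(d,d); bind(a)

1. step(a,a)  →  {at(d), clear(d,d), clear(d,e), clear(e,e), marked(a), near(a)}
2. step(d,d)  →  {clear(d,e), clear(e,e), marked(a), marked(d), near(a), near(d)}
3. bind(a)  →  {clear(d,e), clear(e,e), holds(a), marked(a), marked(d), near(a), near(d)}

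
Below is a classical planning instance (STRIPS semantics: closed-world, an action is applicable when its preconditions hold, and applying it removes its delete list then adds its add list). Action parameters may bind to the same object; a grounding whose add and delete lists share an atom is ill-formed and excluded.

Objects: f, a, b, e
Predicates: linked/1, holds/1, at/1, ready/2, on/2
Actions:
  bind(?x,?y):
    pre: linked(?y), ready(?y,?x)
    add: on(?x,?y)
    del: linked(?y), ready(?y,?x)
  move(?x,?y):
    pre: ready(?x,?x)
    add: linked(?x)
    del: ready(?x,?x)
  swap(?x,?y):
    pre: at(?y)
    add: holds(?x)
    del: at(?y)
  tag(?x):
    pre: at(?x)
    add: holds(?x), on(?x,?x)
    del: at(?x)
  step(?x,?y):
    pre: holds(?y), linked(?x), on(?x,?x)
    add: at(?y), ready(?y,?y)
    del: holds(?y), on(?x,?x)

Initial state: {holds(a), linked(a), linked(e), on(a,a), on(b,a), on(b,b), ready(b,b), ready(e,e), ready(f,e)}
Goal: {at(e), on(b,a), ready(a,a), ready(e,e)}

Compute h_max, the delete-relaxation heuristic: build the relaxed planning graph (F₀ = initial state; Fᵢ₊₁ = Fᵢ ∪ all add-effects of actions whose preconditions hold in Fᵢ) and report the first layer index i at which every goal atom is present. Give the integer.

3

F0 = init (9 atoms)
F1 = F0 ∪ {at(a), linked(b), on(e,e), ready(a,a)}  (13 atoms)
F2 = F1 ∪ {holds(b), holds(e), holds(f)}  (16 atoms)
F3 = F2 ∪ {at(b), at(e), at(f), ready(f,f)}  (20 atoms)
goal ⊆ F3  ⇒  h_max = 3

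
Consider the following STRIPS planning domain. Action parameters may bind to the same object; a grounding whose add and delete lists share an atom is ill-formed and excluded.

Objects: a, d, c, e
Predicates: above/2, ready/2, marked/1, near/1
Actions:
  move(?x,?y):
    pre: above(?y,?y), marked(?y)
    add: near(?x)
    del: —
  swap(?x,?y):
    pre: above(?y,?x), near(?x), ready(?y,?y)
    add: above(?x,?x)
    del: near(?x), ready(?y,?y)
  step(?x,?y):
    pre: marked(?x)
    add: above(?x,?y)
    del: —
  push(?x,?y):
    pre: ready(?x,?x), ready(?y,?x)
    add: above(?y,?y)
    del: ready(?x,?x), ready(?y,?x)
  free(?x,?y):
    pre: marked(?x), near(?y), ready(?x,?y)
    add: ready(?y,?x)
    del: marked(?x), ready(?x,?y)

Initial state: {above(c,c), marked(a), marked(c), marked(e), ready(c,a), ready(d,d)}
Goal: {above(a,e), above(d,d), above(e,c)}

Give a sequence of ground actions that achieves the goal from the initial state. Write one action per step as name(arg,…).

1. step(a,e)  →  {above(a,e), above(c,c), marked(a), marked(c), marked(e), ready(c,a), ready(d,d)}
2. step(e,c)  →  {above(a,e), above(c,c), above(e,c), marked(a), marked(c), marked(e), ready(c,a), ready(d,d)}
3. push(d,d)  →  {above(a,e), above(c,c), above(d,d), above(e,c), marked(a), marked(c), marked(e), ready(c,a)}

step(a,e); step(e,c); push(d,d)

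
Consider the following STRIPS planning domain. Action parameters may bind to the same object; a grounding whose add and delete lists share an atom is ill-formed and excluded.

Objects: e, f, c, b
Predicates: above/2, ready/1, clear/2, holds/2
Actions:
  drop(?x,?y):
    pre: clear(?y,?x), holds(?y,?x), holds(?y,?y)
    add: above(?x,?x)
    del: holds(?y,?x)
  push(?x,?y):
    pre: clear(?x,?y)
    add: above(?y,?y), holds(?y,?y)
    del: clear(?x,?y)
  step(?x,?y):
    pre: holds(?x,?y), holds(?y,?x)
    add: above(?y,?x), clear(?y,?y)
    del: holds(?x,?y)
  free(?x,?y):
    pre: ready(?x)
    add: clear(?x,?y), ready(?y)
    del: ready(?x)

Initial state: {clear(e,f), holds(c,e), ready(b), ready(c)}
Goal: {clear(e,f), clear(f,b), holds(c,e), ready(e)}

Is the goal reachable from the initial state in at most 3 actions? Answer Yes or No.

1. free(c,e)  →  {clear(c,e), clear(e,f), holds(c,e), ready(b), ready(e)}
2. free(b,f)  →  {clear(b,f), clear(c,e), clear(e,f), holds(c,e), ready(e), ready(f)}
3. free(f,b)  →  {clear(b,f), clear(c,e), clear(e,f), clear(f,b), holds(c,e), ready(b), ready(e)}
optimal plan length = 3; 3 ≤ 3

Yes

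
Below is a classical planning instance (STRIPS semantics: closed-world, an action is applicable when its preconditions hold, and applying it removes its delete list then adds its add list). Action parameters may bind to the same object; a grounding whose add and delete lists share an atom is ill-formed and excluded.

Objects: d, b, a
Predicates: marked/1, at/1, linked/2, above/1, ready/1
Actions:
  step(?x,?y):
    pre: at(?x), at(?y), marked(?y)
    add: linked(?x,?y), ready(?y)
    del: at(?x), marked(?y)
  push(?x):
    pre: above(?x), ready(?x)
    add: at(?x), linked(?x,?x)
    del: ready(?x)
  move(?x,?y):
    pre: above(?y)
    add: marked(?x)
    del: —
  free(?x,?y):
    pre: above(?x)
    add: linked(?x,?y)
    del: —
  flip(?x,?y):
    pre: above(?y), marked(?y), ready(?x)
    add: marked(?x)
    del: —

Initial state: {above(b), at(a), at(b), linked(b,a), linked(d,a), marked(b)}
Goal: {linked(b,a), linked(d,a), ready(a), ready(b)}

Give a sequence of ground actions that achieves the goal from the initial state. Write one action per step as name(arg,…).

step(b,b); move(a,b); step(a,a)

1. step(b,b)  →  {above(b), at(a), linked(b,a), linked(b,b), linked(d,a), ready(b)}
2. move(a,b)  →  {above(b), at(a), linked(b,a), linked(b,b), linked(d,a), marked(a), ready(b)}
3. step(a,a)  →  {above(b), linked(a,a), linked(b,a), linked(b,b), linked(d,a), ready(a), ready(b)}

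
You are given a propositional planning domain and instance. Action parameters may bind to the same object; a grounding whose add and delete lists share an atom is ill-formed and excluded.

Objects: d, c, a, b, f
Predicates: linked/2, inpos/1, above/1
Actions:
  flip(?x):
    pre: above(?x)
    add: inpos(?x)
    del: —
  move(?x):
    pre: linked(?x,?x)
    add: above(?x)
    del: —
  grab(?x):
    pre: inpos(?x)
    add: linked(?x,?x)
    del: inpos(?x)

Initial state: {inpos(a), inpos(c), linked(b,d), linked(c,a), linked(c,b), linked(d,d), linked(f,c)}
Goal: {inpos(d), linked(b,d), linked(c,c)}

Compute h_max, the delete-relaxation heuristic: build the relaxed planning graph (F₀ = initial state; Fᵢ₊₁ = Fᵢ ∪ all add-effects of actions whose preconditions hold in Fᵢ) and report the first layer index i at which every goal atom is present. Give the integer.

2

F0 = init (7 atoms)
F1 = F0 ∪ {above(d), linked(a,a), linked(c,c)}  (10 atoms)
F2 = F1 ∪ {above(a), above(c), inpos(d)}  (13 atoms)
goal ⊆ F2  ⇒  h_max = 2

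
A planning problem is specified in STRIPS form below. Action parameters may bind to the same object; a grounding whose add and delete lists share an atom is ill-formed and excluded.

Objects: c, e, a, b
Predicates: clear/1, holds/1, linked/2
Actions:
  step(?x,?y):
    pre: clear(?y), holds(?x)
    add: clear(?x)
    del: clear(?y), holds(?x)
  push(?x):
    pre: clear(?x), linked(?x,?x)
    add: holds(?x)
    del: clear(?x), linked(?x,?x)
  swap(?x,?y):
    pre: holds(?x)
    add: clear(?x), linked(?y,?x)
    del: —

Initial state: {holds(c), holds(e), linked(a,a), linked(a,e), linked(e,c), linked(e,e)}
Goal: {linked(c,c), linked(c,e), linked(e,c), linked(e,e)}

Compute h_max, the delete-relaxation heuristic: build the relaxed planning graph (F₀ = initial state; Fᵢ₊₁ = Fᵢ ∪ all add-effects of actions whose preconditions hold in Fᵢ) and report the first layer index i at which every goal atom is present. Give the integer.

1

F0 = init (6 atoms)
F1 = F0 ∪ {clear(c), clear(e), linked(a,c), linked(b,c), linked(b,e), linked(c,c), linked(c,e)}  (13 atoms)
goal ⊆ F1  ⇒  h_max = 1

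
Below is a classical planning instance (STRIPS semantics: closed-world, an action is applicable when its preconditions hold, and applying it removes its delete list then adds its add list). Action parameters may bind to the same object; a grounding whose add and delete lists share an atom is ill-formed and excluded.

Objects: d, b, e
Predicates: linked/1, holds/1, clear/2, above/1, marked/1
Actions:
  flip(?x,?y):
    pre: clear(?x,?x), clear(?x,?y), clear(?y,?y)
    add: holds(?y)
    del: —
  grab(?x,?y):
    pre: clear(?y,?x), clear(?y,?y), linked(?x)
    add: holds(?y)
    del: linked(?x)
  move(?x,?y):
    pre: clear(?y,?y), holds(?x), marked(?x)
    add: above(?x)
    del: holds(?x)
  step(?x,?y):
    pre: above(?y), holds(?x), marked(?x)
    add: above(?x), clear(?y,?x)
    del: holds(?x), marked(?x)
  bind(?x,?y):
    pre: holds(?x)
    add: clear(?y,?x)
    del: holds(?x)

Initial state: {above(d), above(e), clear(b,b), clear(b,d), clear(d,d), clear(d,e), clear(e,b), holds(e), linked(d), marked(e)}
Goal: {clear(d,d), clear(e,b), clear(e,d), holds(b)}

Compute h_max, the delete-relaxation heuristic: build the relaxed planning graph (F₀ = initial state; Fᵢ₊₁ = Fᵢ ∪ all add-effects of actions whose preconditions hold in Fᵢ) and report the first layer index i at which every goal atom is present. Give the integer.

2

F0 = init (10 atoms)
F1 = F0 ∪ {clear(b,e), clear(e,e), holds(b), holds(d)}  (14 atoms)
F2 = F1 ∪ {clear(d,b), clear(e,d)}  (16 atoms)
goal ⊆ F2  ⇒  h_max = 2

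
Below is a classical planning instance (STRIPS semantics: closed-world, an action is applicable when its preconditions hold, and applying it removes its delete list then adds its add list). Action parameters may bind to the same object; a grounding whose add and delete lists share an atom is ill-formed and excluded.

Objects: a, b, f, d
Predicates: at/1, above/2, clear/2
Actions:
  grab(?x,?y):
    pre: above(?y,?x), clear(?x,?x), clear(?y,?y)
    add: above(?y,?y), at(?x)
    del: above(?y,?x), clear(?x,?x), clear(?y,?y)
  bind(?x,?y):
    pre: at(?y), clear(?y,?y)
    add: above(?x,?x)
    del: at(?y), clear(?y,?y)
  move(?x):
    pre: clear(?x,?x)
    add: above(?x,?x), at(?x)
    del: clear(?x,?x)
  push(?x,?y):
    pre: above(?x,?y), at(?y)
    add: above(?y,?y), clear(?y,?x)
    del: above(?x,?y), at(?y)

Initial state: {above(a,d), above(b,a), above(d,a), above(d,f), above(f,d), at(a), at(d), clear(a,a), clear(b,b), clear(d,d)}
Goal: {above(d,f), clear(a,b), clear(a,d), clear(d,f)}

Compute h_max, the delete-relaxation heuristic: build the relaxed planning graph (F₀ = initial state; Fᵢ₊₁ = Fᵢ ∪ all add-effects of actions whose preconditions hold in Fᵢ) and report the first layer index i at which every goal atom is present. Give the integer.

1

F0 = init (10 atoms)
F1 = F0 ∪ {above(a,a), above(b,b), above(d,d), above(f,f), at(b), clear(a,b), clear(a,d), clear(d,a), clear(d,f)}  (19 atoms)
goal ⊆ F1  ⇒  h_max = 1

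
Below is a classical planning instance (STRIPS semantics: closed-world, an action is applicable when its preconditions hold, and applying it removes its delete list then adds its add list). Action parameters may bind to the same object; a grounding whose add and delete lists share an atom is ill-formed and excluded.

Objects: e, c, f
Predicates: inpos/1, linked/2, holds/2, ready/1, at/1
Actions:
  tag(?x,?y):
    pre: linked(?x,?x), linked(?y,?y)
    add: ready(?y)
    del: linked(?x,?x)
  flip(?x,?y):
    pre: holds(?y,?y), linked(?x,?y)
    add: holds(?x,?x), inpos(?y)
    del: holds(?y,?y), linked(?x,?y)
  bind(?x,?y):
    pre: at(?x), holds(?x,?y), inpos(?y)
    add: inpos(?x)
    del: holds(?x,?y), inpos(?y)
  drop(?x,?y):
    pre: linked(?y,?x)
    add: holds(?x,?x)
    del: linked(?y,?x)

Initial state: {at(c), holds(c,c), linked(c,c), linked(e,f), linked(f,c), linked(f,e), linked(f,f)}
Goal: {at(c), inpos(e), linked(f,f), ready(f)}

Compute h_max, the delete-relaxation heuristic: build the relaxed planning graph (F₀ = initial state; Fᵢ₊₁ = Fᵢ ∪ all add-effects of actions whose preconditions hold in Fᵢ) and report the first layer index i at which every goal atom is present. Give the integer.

F0 = init (7 atoms)
F1 = F0 ∪ {holds(e,e), holds(f,f), inpos(c), ready(c), ready(f)}  (12 atoms)
F2 = F1 ∪ {inpos(e), inpos(f)}  (14 atoms)
goal ⊆ F2  ⇒  h_max = 2

2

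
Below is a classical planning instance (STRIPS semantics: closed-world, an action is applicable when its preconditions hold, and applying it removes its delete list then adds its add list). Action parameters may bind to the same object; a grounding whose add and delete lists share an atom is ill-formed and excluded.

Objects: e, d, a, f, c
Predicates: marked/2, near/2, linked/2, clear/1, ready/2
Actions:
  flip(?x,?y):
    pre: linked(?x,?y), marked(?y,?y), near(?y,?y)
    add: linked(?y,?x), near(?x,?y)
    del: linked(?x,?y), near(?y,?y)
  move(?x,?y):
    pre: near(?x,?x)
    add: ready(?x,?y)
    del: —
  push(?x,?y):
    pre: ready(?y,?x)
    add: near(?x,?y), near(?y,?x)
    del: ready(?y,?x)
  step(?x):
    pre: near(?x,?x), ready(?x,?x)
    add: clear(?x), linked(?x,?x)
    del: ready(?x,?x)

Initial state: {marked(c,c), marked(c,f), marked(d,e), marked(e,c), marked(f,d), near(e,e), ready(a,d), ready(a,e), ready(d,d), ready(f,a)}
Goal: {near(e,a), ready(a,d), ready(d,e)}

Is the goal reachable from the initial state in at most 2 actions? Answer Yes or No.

No

1. push(e,a)  →  {marked(c,c), marked(c,f), marked(d,e), marked(e,c), marked(f,d), near(a,e), near(e,a), near(e,e), ready(a,d), ready(d,d), ready(f,a)}
2. push(d,d)  →  {marked(c,c), marked(c,f), marked(d,e), marked(e,c), marked(f,d), near(a,e), near(d,d), near(e,a), near(e,e), ready(a,d), ready(f,a)}
3. move(d,e)  →  {marked(c,c), marked(c,f), marked(d,e), marked(e,c), marked(f,d), near(a,e), near(d,d), near(e,a), near(e,e), ready(a,d), ready(d,e), ready(f,a)}
optimal plan length = 3; 3 > 2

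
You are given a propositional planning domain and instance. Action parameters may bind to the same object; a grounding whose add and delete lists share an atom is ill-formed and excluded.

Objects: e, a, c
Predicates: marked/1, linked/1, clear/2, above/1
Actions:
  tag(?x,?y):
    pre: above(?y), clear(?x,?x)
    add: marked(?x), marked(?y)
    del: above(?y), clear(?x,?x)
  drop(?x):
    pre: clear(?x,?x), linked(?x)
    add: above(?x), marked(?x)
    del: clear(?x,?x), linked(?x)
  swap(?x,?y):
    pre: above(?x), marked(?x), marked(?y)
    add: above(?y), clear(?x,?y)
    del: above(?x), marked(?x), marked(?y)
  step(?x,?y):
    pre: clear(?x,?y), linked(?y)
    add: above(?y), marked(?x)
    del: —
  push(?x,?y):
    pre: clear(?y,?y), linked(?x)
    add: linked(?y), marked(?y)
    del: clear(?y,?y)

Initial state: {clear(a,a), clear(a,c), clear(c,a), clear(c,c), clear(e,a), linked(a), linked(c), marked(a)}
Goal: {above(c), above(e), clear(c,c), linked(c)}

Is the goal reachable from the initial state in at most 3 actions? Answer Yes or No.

Yes

1. step(e,a)  →  {above(a), clear(a,a), clear(a,c), clear(c,a), clear(c,c), clear(e,a), linked(a), linked(c), marked(a), marked(e)}
2. swap(a,e)  →  {above(e), clear(a,a), clear(a,c), clear(a,e), clear(c,a), clear(c,c), clear(e,a), linked(a), linked(c)}
3. step(a,c)  →  {above(c), above(e), clear(a,a), clear(a,c), clear(a,e), clear(c,a), clear(c,c), clear(e,a), linked(a), linked(c), marked(a)}
optimal plan length = 3; 3 ≤ 3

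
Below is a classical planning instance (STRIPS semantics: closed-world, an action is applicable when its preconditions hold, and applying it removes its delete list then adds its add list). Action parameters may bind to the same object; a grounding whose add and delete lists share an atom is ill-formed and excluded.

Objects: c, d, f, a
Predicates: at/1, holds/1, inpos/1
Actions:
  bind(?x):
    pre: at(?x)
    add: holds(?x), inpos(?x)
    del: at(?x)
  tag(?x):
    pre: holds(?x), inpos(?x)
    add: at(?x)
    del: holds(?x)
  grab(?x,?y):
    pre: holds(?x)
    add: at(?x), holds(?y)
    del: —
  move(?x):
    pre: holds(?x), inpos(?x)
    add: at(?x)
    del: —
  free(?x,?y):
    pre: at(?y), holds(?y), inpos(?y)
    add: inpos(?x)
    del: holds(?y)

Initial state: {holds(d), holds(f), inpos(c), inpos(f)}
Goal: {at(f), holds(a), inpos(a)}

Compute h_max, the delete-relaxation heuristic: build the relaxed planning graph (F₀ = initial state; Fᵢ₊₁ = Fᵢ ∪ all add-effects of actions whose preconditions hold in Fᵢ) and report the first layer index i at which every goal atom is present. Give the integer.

F0 = init (4 atoms)
F1 = F0 ∪ {at(d), at(f), holds(a), holds(c)}  (8 atoms)
F2 = F1 ∪ {at(a), at(c), inpos(a), inpos(d)}  (12 atoms)
goal ⊆ F2  ⇒  h_max = 2

2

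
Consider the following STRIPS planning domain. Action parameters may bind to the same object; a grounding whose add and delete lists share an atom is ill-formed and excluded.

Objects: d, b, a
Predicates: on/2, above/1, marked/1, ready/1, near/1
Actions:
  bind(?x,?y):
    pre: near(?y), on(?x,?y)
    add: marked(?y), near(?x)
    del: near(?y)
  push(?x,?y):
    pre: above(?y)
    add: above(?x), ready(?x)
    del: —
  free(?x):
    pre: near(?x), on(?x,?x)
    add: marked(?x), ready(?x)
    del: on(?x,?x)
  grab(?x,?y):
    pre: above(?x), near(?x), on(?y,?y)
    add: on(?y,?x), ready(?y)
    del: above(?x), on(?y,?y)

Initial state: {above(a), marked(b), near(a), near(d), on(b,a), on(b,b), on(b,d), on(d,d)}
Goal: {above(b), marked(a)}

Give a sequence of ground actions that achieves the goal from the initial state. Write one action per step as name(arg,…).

1. bind(b,a)  →  {above(a), marked(a), marked(b), near(b), near(d), on(b,a), on(b,b), on(b,d), on(d,d)}
2. push(b,a)  →  {above(a), above(b), marked(a), marked(b), near(b), near(d), on(b,a), on(b,b), on(b,d), on(d,d), ready(b)}

bind(b,a); push(b,a)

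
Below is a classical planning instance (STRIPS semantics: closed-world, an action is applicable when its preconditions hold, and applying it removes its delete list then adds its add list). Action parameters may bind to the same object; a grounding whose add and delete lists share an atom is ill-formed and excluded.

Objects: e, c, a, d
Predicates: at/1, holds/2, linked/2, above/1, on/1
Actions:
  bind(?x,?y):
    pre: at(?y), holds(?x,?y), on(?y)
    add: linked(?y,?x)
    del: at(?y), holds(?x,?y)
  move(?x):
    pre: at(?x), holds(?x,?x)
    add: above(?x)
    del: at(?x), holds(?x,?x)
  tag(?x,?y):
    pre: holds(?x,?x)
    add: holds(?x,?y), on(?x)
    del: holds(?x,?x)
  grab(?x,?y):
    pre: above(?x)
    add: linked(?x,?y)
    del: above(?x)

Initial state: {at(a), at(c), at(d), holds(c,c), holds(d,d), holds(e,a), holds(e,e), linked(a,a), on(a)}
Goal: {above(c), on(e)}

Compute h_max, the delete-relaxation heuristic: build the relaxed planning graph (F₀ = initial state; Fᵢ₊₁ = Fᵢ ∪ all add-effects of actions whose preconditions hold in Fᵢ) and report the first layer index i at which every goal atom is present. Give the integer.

F0 = init (9 atoms)
F1 = F0 ∪ {above(c), above(d), holds(c,a), holds(c,d), holds(c,e), holds(d,a), holds(d,c), holds(d,e), holds(e,c), holds(e,d), linked(a,e), on(c), on(d), on(e)}  (23 atoms)
goal ⊆ F1  ⇒  h_max = 1

1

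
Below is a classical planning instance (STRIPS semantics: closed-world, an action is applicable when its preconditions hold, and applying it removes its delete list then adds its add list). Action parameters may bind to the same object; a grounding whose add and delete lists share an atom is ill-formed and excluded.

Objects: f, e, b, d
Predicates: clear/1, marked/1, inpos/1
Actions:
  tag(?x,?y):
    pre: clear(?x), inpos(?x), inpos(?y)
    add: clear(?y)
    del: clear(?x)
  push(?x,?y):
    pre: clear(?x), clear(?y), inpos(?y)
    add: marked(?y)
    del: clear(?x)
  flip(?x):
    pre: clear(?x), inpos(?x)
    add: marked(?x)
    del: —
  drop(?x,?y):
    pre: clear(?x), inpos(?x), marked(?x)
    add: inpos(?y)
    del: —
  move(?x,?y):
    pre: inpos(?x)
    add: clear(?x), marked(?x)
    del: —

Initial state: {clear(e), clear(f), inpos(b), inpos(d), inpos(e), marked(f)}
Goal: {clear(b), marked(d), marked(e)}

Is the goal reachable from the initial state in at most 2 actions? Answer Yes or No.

No

1. tag(e,b)  →  {clear(b), clear(f), inpos(b), inpos(d), inpos(e), marked(f)}
2. move(e,f)  →  {clear(b), clear(e), clear(f), inpos(b), inpos(d), inpos(e), marked(e), marked(f)}
3. move(d,f)  →  {clear(b), clear(d), clear(e), clear(f), inpos(b), inpos(d), inpos(e), marked(d), marked(e), marked(f)}
optimal plan length = 3; 3 > 2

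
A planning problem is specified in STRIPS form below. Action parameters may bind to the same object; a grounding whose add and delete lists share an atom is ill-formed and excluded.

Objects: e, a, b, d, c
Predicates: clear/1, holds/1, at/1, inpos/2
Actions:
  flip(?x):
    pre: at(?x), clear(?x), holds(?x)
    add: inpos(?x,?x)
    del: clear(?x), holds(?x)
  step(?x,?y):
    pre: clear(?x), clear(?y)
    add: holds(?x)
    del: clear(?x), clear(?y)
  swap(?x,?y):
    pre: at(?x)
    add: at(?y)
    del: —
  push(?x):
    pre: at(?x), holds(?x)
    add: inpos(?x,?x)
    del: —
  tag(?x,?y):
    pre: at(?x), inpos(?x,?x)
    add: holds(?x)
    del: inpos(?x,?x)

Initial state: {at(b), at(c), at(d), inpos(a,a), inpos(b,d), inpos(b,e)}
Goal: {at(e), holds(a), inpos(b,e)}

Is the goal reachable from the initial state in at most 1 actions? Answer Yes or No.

No

1. swap(b,e)  →  {at(b), at(c), at(d), at(e), inpos(a,a), inpos(b,d), inpos(b,e)}
2. swap(e,a)  →  {at(a), at(b), at(c), at(d), at(e), inpos(a,a), inpos(b,d), inpos(b,e)}
3. tag(a,e)  →  {at(a), at(b), at(c), at(d), at(e), holds(a), inpos(b,d), inpos(b,e)}
optimal plan length = 3; 3 > 1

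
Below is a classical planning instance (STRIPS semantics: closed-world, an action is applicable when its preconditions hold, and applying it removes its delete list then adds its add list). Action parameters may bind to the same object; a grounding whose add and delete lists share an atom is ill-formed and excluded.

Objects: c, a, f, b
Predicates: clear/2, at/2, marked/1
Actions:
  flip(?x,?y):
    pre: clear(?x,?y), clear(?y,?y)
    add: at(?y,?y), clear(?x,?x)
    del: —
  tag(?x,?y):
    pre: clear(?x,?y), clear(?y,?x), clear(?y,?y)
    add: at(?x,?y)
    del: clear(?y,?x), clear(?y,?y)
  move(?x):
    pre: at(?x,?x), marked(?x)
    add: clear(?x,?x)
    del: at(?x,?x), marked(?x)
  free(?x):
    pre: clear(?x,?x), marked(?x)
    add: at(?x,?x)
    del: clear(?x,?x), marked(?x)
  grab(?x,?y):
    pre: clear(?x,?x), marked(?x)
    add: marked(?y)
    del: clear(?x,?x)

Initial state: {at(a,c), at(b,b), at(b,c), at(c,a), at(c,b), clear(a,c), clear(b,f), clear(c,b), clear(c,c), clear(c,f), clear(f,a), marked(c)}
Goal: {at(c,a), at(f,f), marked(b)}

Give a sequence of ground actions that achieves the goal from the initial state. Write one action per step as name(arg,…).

1. flip(a,c)  →  {at(a,c), at(b,b), at(b,c), at(c,a), at(c,b), at(c,c), clear(a,a), clear(a,c), clear(b,f), clear(c,b), clear(c,c), clear(c,f), clear(f,a), marked(c)}
2. flip(f,a)  →  {at(a,a), at(a,c), at(b,b), at(b,c), at(c,a), at(c,b), at(c,c), clear(a,a), clear(a,c), clear(b,f), clear(c,b), clear(c,c), clear(c,f), clear(f,a), clear(f,f), marked(c)}
3. flip(c,f)  →  {at(a,a), at(a,c), at(b,b), at(b,c), at(c,a), at(c,b), at(c,c), at(f,f), clear(a,a), clear(a,c), clear(b,f), clear(c,b), clear(c,c), clear(c,f), clear(f,a), clear(f,f), marked(c)}
4. grab(c,b)  →  {at(a,a), at(a,c), at(b,b), at(b,c), at(c,a), at(c,b), at(c,c), at(f,f), clear(a,a), clear(a,c), clear(b,f), clear(c,b), clear(c,f), clear(f,a), clear(f,f), marked(b), marked(c)}

flip(a,c); flip(f,a); flip(c,f); grab(c,b)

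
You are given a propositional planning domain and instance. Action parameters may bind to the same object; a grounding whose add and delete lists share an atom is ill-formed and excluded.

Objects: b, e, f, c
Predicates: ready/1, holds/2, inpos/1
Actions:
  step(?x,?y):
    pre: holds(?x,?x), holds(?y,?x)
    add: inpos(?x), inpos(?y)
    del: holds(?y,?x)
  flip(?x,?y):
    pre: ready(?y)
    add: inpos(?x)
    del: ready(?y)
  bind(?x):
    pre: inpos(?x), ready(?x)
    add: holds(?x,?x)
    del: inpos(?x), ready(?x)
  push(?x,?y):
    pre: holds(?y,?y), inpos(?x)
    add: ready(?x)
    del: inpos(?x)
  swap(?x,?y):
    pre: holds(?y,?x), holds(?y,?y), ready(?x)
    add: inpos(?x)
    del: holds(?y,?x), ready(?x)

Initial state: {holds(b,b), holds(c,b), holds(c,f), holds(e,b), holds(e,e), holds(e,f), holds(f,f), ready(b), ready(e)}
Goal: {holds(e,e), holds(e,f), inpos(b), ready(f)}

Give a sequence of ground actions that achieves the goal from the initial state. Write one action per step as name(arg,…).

step(b,b); step(f,f); push(f,e)

1. step(b,b)  →  {holds(c,b), holds(c,f), holds(e,b), holds(e,e), holds(e,f), holds(f,f), inpos(b), ready(b), ready(e)}
2. step(f,f)  →  {holds(c,b), holds(c,f), holds(e,b), holds(e,e), holds(e,f), inpos(b), inpos(f), ready(b), ready(e)}
3. push(f,e)  →  {holds(c,b), holds(c,f), holds(e,b), holds(e,e), holds(e,f), inpos(b), ready(b), ready(e), ready(f)}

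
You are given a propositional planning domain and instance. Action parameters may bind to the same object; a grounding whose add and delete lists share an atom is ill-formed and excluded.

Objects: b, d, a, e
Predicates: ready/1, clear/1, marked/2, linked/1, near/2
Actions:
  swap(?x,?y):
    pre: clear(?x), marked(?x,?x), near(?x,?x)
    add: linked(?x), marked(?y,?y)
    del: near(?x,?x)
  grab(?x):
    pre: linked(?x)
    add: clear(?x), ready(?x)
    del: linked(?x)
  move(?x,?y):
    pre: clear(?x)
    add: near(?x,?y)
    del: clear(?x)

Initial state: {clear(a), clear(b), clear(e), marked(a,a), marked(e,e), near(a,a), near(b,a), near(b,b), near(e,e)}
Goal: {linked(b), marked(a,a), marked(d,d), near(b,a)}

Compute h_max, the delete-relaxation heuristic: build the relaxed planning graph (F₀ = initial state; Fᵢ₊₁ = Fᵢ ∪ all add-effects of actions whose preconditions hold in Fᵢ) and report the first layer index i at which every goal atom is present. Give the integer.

F0 = init (9 atoms)
F1 = F0 ∪ {linked(a), linked(e), marked(b,b), marked(d,d), near(a,b), near(a,d), near(a,e), near(b,d), near(b,e), near(e,a), near(e,b), near(e,d)}  (21 atoms)
F2 = F1 ∪ {linked(b), ready(a), ready(e)}  (24 atoms)
goal ⊆ F2  ⇒  h_max = 2

2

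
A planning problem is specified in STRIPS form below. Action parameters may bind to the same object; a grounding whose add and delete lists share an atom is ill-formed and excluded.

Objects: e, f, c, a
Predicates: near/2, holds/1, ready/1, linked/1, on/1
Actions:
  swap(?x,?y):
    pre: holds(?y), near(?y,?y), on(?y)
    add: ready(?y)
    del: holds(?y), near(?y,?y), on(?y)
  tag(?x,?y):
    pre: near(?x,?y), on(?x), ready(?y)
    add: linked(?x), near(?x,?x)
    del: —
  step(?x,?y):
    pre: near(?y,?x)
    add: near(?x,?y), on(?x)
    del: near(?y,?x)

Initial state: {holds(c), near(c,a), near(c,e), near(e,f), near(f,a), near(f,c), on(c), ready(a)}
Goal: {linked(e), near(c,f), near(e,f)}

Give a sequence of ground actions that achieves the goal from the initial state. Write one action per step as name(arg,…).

1. tag(c,a)  →  {holds(c), linked(c), near(c,a), near(c,c), near(c,e), near(e,f), near(f,a), near(f,c), on(c), ready(a)}
2. swap(e,c)  →  {linked(c), near(c,a), near(c,e), near(e,f), near(f,a), near(f,c), ready(a), ready(c)}
3. step(e,c)  →  {linked(c), near(c,a), near(e,c), near(e,f), near(f,a), near(f,c), on(e), ready(a), ready(c)}
4. tag(e,c)  →  {linked(c), linked(e), near(c,a), near(e,c), near(e,e), near(e,f), near(f,a), near(f,c), on(e), ready(a), ready(c)}
5. step(c,f)  →  {linked(c), linked(e), near(c,a), near(c,f), near(e,c), near(e,e), near(e,f), near(f,a), on(c), on(e), ready(a), ready(c)}

tag(c,a); swap(e,c); step(e,c); tag(e,c); step(c,f)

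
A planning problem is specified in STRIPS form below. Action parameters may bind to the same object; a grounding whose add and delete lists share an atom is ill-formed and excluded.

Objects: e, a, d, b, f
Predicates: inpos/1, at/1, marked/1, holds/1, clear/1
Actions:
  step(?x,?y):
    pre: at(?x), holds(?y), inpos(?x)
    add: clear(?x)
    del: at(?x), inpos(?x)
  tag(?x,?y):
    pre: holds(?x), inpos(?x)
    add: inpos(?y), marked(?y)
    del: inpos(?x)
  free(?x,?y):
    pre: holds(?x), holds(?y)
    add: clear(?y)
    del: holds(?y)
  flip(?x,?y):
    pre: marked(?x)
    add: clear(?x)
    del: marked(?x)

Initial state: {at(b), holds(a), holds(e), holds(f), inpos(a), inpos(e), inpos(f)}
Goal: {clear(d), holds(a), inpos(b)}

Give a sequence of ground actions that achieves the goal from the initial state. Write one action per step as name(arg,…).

1. tag(e,d)  →  {at(b), holds(a), holds(e), holds(f), inpos(a), inpos(d), inpos(f), marked(d)}
2. tag(a,b)  →  {at(b), holds(a), holds(e), holds(f), inpos(b), inpos(d), inpos(f), marked(b), marked(d)}
3. flip(d,e)  →  {at(b), clear(d), holds(a), holds(e), holds(f), inpos(b), inpos(d), inpos(f), marked(b)}

tag(e,d); tag(a,b); flip(d,e)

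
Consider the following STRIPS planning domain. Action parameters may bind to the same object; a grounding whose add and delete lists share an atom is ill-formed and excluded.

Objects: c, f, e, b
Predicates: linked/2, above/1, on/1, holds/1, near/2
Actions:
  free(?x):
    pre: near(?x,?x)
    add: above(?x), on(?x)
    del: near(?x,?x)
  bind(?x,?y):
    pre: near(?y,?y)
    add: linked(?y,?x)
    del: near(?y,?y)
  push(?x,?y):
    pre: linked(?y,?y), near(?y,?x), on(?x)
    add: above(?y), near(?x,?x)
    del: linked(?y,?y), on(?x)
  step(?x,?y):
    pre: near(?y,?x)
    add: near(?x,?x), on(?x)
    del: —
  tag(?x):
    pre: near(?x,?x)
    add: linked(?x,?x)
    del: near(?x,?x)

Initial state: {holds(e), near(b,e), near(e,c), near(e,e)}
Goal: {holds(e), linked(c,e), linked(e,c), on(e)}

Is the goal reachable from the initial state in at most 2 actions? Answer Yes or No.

No

1. bind(c,e)  →  {holds(e), linked(e,c), near(b,e), near(e,c)}
2. step(c,e)  →  {holds(e), linked(e,c), near(b,e), near(c,c), near(e,c), on(c)}
3. bind(e,c)  →  {holds(e), linked(c,e), linked(e,c), near(b,e), near(e,c), on(c)}
4. step(e,b)  →  {holds(e), linked(c,e), linked(e,c), near(b,e), near(e,c), near(e,e), on(c), on(e)}
optimal plan length = 4; 4 > 2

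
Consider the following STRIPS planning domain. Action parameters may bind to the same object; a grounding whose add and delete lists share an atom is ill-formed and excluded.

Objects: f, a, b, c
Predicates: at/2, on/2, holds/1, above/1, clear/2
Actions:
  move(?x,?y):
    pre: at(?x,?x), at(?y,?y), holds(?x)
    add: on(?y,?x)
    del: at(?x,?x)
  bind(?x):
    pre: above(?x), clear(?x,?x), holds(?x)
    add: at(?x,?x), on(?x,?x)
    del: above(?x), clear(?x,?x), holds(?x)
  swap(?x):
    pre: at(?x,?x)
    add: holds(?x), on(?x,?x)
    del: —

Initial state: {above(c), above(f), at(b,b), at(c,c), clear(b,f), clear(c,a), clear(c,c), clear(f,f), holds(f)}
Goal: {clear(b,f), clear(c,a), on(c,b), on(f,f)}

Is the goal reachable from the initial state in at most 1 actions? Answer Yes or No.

1. bind(f)  →  {above(c), at(b,b), at(c,c), at(f,f), clear(b,f), clear(c,a), clear(c,c), on(f,f)}
2. swap(b)  →  {above(c), at(b,b), at(c,c), at(f,f), clear(b,f), clear(c,a), clear(c,c), holds(b), on(b,b), on(f,f)}
3. move(b,c)  →  {above(c), at(c,c), at(f,f), clear(b,f), clear(c,a), clear(c,c), holds(b), on(b,b), on(c,b), on(f,f)}
optimal plan length = 3; 3 > 1

No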